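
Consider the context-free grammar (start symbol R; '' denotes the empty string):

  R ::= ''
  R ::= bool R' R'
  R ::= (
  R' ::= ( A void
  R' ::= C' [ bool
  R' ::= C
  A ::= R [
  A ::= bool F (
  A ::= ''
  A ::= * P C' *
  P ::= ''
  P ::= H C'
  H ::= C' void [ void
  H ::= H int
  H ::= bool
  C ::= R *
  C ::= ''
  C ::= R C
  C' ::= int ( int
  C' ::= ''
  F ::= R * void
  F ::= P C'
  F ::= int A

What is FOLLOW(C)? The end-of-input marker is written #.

In R' ::= C: C is at the end, add FOLLOW(R') = { #, (, *, [, bool, int }.
In C ::= R C: C is at the end, add FOLLOW(C) = { #, (, *, [, bool, int }.
Union: FOLLOW(C) = { #, (, *, [, bool, int }.

{ #, (, *, [, bool, int }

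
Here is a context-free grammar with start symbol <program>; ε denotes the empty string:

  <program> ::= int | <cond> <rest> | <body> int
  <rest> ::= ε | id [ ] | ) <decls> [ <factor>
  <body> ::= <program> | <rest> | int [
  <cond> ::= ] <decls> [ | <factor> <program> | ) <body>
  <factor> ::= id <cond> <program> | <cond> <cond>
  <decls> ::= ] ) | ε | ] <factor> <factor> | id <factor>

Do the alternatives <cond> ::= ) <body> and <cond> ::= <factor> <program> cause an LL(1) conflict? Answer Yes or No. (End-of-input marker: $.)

Yes

FIRST() <body>) = { ) } and FIRST(<factor> <program>) = { ), ], id }.
Both contain ), so the two alternatives are not disjoint — LL(1) conflict.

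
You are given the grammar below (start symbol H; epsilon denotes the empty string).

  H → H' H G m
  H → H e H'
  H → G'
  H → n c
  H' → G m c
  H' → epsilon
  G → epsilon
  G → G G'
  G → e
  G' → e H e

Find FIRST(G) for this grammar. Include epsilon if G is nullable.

G → epsilon contributes epsilon.
From G → G G': G nullable, take FIRST(G) ∪ FIRST(G') = { e }.
G → e contributes {e}.
Union: FIRST(G) = { e, epsilon }.

{ e, epsilon }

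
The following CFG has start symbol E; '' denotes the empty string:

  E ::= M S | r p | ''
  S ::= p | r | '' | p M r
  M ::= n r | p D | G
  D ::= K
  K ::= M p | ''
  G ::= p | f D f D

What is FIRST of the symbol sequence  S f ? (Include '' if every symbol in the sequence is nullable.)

Add FIRST(S)\{''} = { p, r }; S is nullable, continue.
f is a terminal; add {f} and stop.

{ f, p, r }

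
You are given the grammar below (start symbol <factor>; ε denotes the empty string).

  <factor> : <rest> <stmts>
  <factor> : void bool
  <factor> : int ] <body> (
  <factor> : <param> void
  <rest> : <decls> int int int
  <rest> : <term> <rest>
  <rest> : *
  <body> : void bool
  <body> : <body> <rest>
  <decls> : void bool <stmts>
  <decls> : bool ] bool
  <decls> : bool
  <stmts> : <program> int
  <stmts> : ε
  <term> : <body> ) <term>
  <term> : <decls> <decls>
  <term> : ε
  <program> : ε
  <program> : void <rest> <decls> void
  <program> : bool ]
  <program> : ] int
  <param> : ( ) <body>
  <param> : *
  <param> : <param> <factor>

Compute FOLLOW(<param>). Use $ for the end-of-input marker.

{ (, *, bool, int, void }

In <factor> : <param> void: add FIRST(void) = { void }.
In <param> : <param> <factor>: add FIRST(<factor>) = { (, *, bool, int, void }.
Union: FOLLOW(<param>) = { (, *, bool, int, void }.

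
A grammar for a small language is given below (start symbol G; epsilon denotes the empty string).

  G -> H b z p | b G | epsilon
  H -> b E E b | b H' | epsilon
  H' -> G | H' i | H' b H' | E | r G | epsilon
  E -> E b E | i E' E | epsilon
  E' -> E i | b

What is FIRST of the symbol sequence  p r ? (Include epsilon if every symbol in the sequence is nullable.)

p is a terminal; add {p} and stop.

{ p }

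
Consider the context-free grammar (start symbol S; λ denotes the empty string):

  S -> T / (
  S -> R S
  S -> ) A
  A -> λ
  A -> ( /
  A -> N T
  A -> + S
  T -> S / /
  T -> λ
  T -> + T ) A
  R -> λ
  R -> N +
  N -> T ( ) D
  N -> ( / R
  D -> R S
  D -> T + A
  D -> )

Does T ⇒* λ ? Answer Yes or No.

Yes

T has an λ-production, so T ⇒ λ.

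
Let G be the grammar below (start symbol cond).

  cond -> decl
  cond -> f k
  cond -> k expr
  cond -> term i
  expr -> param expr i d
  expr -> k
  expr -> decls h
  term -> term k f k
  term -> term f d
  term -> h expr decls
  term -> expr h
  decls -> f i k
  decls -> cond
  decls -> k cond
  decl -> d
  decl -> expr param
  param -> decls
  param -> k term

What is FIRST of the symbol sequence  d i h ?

{ d }

d is a terminal; add {d} and stop.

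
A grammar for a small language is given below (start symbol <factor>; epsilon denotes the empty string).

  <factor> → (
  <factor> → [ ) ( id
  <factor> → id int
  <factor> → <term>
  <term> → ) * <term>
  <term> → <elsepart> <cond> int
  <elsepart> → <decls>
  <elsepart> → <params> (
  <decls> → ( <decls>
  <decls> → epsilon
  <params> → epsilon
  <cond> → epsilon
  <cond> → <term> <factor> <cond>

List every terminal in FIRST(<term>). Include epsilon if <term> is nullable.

<term> → ) * <term> contributes {)}.
From <term> → <elsepart> <cond> int: <elsepart>, <cond> nullable, take FIRST(<elsepart>) ∪ FIRST(<cond>) ∪ {int} = { (, ), int }.
Union: FIRST(<term>) = { (, ), int }.

{ (, ), int }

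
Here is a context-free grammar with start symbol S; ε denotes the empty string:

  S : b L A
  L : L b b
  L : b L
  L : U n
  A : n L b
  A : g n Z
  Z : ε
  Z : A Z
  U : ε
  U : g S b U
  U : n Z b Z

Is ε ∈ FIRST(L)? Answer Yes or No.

Nullable nonterminals: U, Z.
No production of L has an RHS whose symbols are all nullable, so L is not nullable.

No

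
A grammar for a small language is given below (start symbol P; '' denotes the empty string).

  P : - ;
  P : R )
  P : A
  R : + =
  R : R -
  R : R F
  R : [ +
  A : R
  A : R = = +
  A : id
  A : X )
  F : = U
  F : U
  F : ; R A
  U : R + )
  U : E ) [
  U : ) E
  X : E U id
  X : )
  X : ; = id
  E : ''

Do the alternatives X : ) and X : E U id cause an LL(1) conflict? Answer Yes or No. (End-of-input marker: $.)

FIRST()) = { ) } and FIRST(E U id) = { ), +, [ }.
Both contain ), so the two alternatives are not disjoint — LL(1) conflict.

Yes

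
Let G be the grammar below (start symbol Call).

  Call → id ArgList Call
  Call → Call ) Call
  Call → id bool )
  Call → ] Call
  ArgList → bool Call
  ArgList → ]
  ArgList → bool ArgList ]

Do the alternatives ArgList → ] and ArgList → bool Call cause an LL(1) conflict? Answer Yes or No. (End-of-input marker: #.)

No

FIRST(]) = { ] } and FIRST(bool Call) = { bool }.
The FIRST sets are disjoint and neither alternative is nullable — no conflict.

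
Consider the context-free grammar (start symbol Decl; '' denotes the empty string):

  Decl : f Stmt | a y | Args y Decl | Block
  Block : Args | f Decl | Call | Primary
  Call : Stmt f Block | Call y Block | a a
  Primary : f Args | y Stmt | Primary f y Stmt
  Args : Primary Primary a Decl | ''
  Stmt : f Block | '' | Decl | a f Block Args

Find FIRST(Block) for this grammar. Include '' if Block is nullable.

From Block : Args: add FIRST(Args) = { f, y, '' } (including '' since Args is nullable).
Block : f Decl contributes {f}.
From Block : Call: add FIRST(Call) = { a, f, y }.
From Block : Primary: add FIRST(Primary) = { f, y }.
Union: FIRST(Block) = { a, f, y, '' }.

{ a, f, y, '' }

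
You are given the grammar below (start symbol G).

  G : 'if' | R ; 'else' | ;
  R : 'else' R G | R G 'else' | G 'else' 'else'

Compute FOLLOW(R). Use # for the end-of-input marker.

In G : R ; 'else': add FIRST(; 'else') = { ; }.
In R : 'else' R G: add FIRST(G) = { 'else', 'if', ; }.
In R : R G 'else': add FIRST(G 'else') = { 'else', 'if', ; }.
Union: FOLLOW(R) = { 'else', 'if', ; }.

{ 'else', 'if', ; }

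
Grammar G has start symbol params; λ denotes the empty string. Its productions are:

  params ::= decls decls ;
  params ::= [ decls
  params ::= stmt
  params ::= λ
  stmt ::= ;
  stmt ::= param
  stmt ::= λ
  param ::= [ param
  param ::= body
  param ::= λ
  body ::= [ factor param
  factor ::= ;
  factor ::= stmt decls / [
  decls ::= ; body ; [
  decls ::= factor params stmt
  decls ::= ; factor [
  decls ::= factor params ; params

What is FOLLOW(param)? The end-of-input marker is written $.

{ $, /, ;, [ }

In stmt ::= param: param is at the end, add FOLLOW(stmt) = { $, /, ;, [ }.
In param ::= [ param: param is at the end, add FOLLOW(param) = { $, /, ;, [ }.
In body ::= [ factor param: param is at the end, add FOLLOW(body) = { $, /, ;, [ }.
Union: FOLLOW(param) = { $, /, ;, [ }.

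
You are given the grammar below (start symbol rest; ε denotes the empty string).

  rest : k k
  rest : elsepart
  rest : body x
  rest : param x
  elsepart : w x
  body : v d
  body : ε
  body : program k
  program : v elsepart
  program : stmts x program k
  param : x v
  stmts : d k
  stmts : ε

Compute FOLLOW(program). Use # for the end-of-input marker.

{ k }

In body : program k: add FIRST(k) = { k }.
In program : stmts x program k: add FIRST(k) = { k }.
Union: FOLLOW(program) = { k }.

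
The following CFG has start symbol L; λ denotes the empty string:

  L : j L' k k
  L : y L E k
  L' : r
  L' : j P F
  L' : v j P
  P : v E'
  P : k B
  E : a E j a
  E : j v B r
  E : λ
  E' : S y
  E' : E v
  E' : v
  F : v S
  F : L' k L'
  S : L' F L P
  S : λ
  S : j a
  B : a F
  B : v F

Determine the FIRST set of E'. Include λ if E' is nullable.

From E' : S y: S nullable, take FIRST(S) ∪ {y} = { j, r, v, y }.
From E' : E v: E nullable, take FIRST(E) ∪ {v} = { a, j, v }.
E' : v contributes {v}.
Union: FIRST(E') = { a, j, r, v, y }.

{ a, j, r, v, y }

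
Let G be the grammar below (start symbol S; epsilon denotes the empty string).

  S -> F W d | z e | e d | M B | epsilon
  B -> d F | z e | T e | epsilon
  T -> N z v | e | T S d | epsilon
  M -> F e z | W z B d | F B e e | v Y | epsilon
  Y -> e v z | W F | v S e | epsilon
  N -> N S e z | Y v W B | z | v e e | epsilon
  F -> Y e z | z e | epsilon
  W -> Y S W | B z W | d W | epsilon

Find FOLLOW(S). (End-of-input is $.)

S is the start symbol, so $ ∈ FOLLOW(S).
In T -> T S d: add FIRST(d) = { d }.
In Y -> v S e: add FIRST(e) = { e }.
In N -> N S e z: add FIRST(e z) = { e }.
In W -> Y S W: add FIRST(W)\{epsilon} = { d, e, v, z }.
  Since W is nullable, also add FOLLOW(W) = { $, d, e, v, z }.
Union: FOLLOW(S) = { $, d, e, v, z }.

{ $, d, e, v, z }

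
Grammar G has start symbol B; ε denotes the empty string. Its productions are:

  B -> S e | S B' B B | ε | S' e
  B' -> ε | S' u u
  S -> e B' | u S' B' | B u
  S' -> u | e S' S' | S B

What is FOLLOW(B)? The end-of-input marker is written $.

B is the start symbol, so $ ∈ FOLLOW(B).
In B -> S B' B B: add FIRST(B)\{ε} = { e, u }.
  Since B is nullable, also add FOLLOW(B) = { $, e, u }.
In B -> S B' B B: B is at the end, add FOLLOW(B) = { $, e, u }.
In S -> B u: add FIRST(u) = { u }.
In S' -> S B: B is at the end, add FOLLOW(S') = { $, e, u }.
Union: FOLLOW(B) = { $, e, u }.

{ $, e, u }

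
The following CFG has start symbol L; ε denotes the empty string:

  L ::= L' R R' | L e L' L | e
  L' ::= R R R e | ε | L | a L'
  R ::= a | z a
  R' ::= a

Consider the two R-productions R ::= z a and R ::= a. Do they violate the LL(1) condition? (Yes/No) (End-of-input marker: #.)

FIRST(z a) = { z } and FIRST(a) = { a }.
The FIRST sets are disjoint and neither alternative is nullable — no conflict.

No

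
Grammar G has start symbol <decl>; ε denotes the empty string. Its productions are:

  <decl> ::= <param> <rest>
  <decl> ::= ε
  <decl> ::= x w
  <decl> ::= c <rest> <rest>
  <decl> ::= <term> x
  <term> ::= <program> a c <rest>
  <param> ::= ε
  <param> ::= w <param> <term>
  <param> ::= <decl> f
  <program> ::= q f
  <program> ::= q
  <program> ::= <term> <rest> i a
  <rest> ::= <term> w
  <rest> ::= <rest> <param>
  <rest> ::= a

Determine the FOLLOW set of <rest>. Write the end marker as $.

In <decl> ::= <param> <rest>: <rest> is at the end, add FOLLOW(<decl>) = { $, f }.
In <decl> ::= c <rest> <rest>: add FIRST(<rest>) = { a, q }.
In <decl> ::= c <rest> <rest>: <rest> is at the end, add FOLLOW(<decl>) = { $, f }.
In <term> ::= <program> a c <rest>: <rest> is at the end, add FOLLOW(<term>) = { $, a, c, f, i, q, w, x }.
In <program> ::= <term> <rest> i a: add FIRST(i a) = { i }.
In <rest> ::= <rest> <param>: add FIRST(<param>)\{ε} = { a, c, f, q, w, x }.
  Since <param> is nullable, also add FOLLOW(<rest>) = { $, a, c, f, i, q, w, x }.
Union: FOLLOW(<rest>) = { $, a, c, f, i, q, w, x }.

{ $, a, c, f, i, q, w, x }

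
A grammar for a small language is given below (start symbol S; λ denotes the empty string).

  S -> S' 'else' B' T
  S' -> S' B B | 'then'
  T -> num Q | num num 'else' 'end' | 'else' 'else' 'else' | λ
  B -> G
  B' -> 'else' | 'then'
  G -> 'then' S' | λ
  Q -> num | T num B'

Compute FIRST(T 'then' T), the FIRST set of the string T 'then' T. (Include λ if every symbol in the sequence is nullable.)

Add FIRST(T)\{λ} = { 'else', num }; T is nullable, continue.
'then' is a terminal; add {'then'} and stop.

{ 'else', 'then', num }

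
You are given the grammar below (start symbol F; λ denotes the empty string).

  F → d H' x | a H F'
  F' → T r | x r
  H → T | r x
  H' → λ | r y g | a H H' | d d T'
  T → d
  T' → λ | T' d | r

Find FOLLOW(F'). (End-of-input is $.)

In F → a H F': F' is at the end, add FOLLOW(F) = { $ }.
Union: FOLLOW(F') = { $ }.

{ $ }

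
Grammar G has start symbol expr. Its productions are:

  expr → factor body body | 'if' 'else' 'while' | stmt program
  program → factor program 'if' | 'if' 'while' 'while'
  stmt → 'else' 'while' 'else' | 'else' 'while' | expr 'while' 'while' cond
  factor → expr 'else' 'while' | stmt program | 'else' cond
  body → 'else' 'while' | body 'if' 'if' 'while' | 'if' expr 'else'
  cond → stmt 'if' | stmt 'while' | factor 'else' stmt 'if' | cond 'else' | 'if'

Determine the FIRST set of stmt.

stmt → 'else' 'while' 'else' contributes {'else'}.
stmt → 'else' 'while' contributes {'else'}.
From stmt → expr 'while' 'while' cond: add FIRST(expr) = { 'else', 'if' }.
Union: FIRST(stmt) = { 'else', 'if' }.

{ 'else', 'if' }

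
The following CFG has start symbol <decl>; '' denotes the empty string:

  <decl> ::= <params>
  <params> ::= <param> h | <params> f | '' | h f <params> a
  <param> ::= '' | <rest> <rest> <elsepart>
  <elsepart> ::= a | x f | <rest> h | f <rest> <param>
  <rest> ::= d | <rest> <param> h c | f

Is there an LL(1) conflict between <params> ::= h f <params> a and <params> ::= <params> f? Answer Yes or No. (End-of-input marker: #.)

Yes

FIRST(h f <params> a) = { h } and FIRST(<params> f) = { d, f, h }.
Both contain h, so the two alternatives are not disjoint — LL(1) conflict.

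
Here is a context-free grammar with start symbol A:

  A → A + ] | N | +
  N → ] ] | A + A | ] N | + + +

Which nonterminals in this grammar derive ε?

No nonterminal has an empty production or an RHS whose symbols are all nullable.

{ } (none)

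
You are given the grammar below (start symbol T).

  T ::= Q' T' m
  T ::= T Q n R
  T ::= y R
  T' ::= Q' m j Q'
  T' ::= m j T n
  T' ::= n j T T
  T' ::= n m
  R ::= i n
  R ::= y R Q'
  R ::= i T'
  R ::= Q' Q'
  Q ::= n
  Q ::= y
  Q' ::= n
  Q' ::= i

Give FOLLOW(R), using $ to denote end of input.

In T ::= T Q n R: R is at the end, add FOLLOW(T) = { $, i, m, n, y }.
In T ::= y R: R is at the end, add FOLLOW(T) = { $, i, m, n, y }.
In R ::= y R Q': add FIRST(Q') = { i, n }.
Union: FOLLOW(R) = { $, i, m, n, y }.

{ $, i, m, n, y }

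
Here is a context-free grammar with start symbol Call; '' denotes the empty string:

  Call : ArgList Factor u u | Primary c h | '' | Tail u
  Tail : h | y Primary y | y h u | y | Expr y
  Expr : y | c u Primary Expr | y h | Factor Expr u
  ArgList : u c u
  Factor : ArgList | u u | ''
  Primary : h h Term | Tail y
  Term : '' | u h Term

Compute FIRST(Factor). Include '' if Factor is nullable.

{ u, '' }

From Factor : ArgList: add FIRST(ArgList) = { u }.
Factor : u u contributes {u}.
Factor : '' contributes ''.
Union: FIRST(Factor) = { u, '' }.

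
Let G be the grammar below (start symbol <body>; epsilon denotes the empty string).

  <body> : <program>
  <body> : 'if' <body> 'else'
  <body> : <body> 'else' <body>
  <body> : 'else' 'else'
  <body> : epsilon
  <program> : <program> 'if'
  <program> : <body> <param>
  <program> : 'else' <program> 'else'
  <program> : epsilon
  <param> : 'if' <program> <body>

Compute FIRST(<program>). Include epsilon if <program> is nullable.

{ 'else', 'if', epsilon }

From <program> : <program> 'if': <program> nullable, take FIRST(<program>) ∪ {'if'} = { 'else', 'if' }.
From <program> : <body> <param>: <body> nullable, take FIRST(<body>) ∪ FIRST(<param>) = { 'else', 'if' }.
<program> : 'else' <program> 'else' contributes {'else'}.
<program> : epsilon contributes epsilon.
Union: FIRST(<program>) = { 'else', 'if', epsilon }.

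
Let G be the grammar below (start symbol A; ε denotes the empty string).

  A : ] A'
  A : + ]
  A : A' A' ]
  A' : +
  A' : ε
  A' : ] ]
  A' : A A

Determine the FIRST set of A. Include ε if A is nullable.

{ +, ] }

A : ] A' contributes {]}.
A : + ] contributes {+}.
From A : A' A' ]: A', A' nullable, take FIRST(A') ∪ FIRST(A') ∪ {]} = { +, ] }.
Union: FIRST(A) = { +, ] }.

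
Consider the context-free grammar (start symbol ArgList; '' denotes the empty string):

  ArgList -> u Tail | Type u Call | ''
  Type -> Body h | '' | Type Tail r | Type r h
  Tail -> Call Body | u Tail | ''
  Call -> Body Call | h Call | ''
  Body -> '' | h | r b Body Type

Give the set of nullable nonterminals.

{ ArgList, Body, Call, Tail, Type }

Directly nullable (have an ''-production): ArgList, Type, Tail, Call, Body.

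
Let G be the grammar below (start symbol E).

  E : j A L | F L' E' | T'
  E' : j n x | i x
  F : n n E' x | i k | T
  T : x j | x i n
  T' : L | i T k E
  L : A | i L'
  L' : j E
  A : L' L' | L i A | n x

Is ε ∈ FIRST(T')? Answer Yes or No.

No

No nonterminal in this grammar is nullable.
No production of T' has an RHS whose symbols are all nullable, so T' is not nullable.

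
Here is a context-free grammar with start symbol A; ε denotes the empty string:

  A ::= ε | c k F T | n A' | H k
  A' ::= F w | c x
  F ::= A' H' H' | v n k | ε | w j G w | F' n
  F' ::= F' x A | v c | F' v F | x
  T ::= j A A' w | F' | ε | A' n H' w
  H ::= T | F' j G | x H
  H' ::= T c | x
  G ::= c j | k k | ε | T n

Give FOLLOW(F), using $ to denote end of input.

{ $, c, j, k, n, v, w, x }

In A ::= c k F T: add FIRST(T)\{ε} = { c, j, v, w, x }.
  Since T is nullable, also add FOLLOW(A) = { $, c, j, k, n, v, w, x }.
In A' ::= F w: add FIRST(w) = { w }.
In F' ::= F' v F: F is at the end, add FOLLOW(F') = { $, c, j, k, n, v, w, x }.
Union: FOLLOW(F) = { $, c, j, k, n, v, w, x }.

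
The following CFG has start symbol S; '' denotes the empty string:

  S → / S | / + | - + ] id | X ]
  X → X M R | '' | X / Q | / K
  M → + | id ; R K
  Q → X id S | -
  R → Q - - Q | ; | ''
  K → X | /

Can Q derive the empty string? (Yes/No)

Nullable nonterminals: K, R, X.
No production of Q has an RHS whose symbols are all nullable, so Q is not nullable.

No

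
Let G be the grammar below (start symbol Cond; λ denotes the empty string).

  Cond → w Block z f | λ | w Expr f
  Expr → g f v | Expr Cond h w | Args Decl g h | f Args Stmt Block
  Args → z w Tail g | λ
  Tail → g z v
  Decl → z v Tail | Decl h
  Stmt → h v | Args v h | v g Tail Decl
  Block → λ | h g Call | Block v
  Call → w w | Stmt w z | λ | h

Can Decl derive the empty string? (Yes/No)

No

Nullable nonterminals: Args, Block, Call, Cond.
No production of Decl has an RHS whose symbols are all nullable, so Decl is not nullable.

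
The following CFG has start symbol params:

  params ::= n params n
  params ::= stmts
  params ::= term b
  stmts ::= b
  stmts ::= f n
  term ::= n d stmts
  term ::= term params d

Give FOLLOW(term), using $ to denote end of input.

{ b, f, n }

In params ::= term b: add FIRST(b) = { b }.
In term ::= term params d: add FIRST(params d) = { b, f, n }.
Union: FOLLOW(term) = { b, f, n }.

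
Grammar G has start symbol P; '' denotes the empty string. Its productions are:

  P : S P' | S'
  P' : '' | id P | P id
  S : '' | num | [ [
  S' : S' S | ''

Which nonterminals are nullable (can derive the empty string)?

Directly nullable (have an ''-production): P', S, S'.
P : S P' with every symbol nullable, so P is nullable.

{ P, P', S, S' }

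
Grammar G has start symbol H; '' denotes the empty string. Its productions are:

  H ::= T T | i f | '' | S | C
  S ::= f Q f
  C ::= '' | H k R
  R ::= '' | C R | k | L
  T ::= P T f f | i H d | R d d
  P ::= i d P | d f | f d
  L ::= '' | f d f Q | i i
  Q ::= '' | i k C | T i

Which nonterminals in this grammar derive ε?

Directly nullable (have an ''-production): H, C, R, L, Q.
No other nonterminal has a production whose RHS symbols are all nullable.

{ C, H, L, Q, R }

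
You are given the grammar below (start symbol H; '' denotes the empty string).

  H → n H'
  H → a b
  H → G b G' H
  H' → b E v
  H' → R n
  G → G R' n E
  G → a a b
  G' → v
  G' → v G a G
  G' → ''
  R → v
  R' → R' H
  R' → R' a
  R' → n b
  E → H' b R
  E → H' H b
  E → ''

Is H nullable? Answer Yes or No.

No

Nullable nonterminals: E, G'.
No production of H has an RHS whose symbols are all nullable, so H is not nullable.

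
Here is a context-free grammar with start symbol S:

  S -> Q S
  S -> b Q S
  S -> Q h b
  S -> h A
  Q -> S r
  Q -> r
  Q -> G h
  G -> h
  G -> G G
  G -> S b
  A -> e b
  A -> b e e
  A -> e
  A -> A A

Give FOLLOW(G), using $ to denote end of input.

In Q -> G h: add FIRST(h) = { h }.
In G -> G G: add FIRST(G) = { b, h, r }.
In G -> G G: G is at the end, add FOLLOW(G) = { b, h, r }.
Union: FOLLOW(G) = { b, h, r }.

{ b, h, r }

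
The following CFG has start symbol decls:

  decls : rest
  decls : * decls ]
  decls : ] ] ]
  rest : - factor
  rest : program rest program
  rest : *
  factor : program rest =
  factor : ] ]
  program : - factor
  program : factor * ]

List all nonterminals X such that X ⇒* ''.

No nonterminal has an empty production or an RHS whose symbols are all nullable.

{ } (none)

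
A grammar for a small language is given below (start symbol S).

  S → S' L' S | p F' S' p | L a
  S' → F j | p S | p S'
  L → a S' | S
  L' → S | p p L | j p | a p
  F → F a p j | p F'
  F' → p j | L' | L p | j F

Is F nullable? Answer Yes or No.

No

No nonterminal in this grammar is nullable.
No production of F has an RHS whose symbols are all nullable, so F is not nullable.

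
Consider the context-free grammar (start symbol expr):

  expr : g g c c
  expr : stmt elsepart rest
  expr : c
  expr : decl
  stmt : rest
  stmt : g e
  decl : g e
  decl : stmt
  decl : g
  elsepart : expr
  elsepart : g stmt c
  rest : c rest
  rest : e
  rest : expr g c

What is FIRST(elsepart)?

From elsepart : expr: add FIRST(expr) = { c, e, g }.
elsepart : g stmt c contributes {g}.
Union: FIRST(elsepart) = { c, e, g }.

{ c, e, g }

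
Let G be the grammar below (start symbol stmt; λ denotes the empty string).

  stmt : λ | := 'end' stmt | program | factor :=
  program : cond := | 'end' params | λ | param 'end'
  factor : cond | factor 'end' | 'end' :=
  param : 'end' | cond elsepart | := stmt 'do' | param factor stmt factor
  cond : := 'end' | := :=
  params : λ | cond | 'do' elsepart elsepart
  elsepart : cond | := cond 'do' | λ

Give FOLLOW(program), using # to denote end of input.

{ #, 'do', 'end', := }

In stmt : program: program is at the end, add FOLLOW(stmt) = { #, 'do', 'end', := }.
Union: FOLLOW(program) = { #, 'do', 'end', := }.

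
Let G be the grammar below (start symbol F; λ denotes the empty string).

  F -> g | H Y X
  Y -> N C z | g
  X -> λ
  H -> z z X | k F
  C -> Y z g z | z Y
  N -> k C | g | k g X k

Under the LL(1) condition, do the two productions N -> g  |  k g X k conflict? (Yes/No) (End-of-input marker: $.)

No

FIRST(g) = { g } and FIRST(k g X k) = { k }.
The FIRST sets are disjoint and neither alternative is nullable — no conflict.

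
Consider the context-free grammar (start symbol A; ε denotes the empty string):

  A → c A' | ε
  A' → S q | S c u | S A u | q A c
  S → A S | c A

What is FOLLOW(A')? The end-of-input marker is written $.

In A → c A': A' is at the end, add FOLLOW(A) = { $, c, q, u }.
Union: FOLLOW(A') = { $, c, q, u }.

{ $, c, q, u }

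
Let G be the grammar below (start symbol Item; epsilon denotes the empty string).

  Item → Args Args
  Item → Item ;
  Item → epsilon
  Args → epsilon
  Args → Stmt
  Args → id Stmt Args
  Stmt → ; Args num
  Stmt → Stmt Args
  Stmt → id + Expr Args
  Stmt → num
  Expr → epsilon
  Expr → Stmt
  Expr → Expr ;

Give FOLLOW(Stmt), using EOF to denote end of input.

In Args → Stmt: Stmt is at the end, add FOLLOW(Args) = { EOF, ;, id, num }.
In Args → id Stmt Args: add FIRST(Args)\{epsilon} = { ;, id, num }.
  Since Args is nullable, also add FOLLOW(Args) = { EOF, ;, id, num }.
In Stmt → Stmt Args: add FIRST(Args)\{epsilon} = { ;, id, num }.
  Since Args is nullable, also add FOLLOW(Stmt) = { EOF, ;, id, num }.
In Expr → Stmt: Stmt is at the end, add FOLLOW(Expr) = { EOF, ;, id, num }.
Union: FOLLOW(Stmt) = { EOF, ;, id, num }.

{ EOF, ;, id, num }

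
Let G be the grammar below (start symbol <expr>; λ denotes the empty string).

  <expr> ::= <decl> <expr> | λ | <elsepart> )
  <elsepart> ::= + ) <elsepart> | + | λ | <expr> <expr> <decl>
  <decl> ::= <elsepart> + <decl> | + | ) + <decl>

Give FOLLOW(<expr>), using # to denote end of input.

<expr> is the start symbol, so # ∈ FOLLOW(<expr>).
In <expr> ::= <decl> <expr>: <expr> is at the end, add FOLLOW(<expr>) = { #, ), + }.
In <elsepart> ::= <expr> <expr> <decl>: add FIRST(<expr> <decl>) = { ), + }.
In <elsepart> ::= <expr> <expr> <decl>: add FIRST(<decl>) = { ), + }.
Union: FOLLOW(<expr>) = { #, ), + }.

{ #, ), + }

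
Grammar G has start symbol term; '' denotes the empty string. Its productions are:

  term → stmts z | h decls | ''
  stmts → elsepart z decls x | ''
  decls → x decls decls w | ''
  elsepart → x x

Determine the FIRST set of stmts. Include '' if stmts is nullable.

From stmts → elsepart z decls x: add FIRST(elsepart) = { x }.
stmts → '' contributes ''.
Union: FIRST(stmts) = { x, '' }.

{ x, '' }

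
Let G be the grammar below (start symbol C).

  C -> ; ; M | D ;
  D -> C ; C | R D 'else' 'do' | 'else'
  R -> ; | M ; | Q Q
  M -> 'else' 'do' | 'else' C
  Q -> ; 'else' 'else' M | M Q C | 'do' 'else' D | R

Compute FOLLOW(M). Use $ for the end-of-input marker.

In C -> ; ; M: M is at the end, add FOLLOW(C) = { $, 'do', 'else', ; }.
In R -> M ;: add FIRST(;) = { ; }.
In Q -> ; 'else' 'else' M: M is at the end, add FOLLOW(Q) = { 'do', 'else', ; }.
In Q -> M Q C: add FIRST(Q C) = { 'do', 'else', ; }.
Union: FOLLOW(M) = { $, 'do', 'else', ; }.

{ $, 'do', 'else', ; }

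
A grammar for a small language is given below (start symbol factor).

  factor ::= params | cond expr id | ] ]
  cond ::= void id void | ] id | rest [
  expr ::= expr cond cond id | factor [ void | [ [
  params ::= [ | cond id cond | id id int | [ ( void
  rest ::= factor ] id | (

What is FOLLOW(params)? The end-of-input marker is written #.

In factor ::= params: params is at the end, add FOLLOW(factor) = { #, [, ] }.
Union: FOLLOW(params) = { #, [, ] }.

{ #, [, ] }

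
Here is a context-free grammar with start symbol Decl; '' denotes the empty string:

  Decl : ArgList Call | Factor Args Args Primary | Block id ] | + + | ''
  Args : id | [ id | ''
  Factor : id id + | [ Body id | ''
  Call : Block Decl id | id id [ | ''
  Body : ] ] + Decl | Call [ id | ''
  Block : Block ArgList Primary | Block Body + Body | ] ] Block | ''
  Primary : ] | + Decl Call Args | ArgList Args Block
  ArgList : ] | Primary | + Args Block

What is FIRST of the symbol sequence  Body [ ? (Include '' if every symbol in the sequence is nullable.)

Add FIRST(Body)\{''} = { +, [, ], id }; Body is nullable, continue.
[ is a terminal; add {[} and stop.

{ +, [, ], id }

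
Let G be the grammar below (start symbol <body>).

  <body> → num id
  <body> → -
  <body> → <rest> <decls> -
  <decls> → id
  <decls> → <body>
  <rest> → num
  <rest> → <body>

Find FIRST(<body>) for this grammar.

{ -, num }

<body> → num id contributes {num}.
<body> → - contributes {-}.
From <body> → <rest> <decls> -: add FIRST(<rest>) = { -, num }.
Union: FIRST(<body>) = { -, num }.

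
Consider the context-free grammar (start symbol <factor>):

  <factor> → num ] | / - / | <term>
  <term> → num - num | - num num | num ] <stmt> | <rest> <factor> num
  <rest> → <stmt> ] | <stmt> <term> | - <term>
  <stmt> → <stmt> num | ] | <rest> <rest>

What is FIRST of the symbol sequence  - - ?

{ - }

- is a terminal; add {-} and stop.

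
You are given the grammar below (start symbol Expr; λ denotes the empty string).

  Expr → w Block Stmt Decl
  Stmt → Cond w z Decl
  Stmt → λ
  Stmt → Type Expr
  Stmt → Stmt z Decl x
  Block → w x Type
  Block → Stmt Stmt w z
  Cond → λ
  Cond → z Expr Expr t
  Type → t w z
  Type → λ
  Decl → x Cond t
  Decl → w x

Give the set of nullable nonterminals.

{ Cond, Stmt, Type }

Directly nullable (have an λ-production): Stmt, Cond, Type.
No other nonterminal has a production whose RHS symbols are all nullable.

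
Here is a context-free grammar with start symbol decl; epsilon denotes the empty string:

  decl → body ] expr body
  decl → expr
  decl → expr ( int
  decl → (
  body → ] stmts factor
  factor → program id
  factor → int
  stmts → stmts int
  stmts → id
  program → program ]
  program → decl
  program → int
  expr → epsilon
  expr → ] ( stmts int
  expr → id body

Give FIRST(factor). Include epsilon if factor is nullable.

From factor → program id: program nullable, take FIRST(program) ∪ {id} = { (, ], id, int }.
factor → int contributes {int}.
Union: FIRST(factor) = { (, ], id, int }.

{ (, ], id, int }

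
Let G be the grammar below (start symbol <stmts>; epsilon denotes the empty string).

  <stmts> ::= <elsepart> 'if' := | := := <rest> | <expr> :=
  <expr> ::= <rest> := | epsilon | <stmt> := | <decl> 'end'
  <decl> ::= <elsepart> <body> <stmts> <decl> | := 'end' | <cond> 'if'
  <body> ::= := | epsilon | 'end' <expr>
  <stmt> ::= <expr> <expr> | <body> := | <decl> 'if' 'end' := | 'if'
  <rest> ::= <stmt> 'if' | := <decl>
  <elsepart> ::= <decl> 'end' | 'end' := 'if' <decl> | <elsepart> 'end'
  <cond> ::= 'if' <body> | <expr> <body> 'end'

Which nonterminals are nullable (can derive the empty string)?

Directly nullable (have an epsilon-production): <expr>, <body>.
<stmt> ::= <expr> <expr> with every symbol nullable, so <stmt> is nullable.
No other nonterminal has a production whose RHS symbols are all nullable.

{ <body>, <expr>, <stmt> }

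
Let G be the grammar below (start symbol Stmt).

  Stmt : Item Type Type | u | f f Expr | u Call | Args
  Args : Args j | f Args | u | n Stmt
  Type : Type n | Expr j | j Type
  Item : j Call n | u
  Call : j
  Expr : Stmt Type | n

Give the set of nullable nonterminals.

No nonterminal has an empty production or an RHS whose symbols are all nullable.

{ } (none)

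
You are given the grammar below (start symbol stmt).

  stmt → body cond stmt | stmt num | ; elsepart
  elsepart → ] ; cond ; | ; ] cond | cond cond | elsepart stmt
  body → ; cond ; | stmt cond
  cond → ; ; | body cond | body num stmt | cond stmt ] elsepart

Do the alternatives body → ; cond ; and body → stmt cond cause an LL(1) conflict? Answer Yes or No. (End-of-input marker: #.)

Yes

FIRST(; cond ;) = { ; } and FIRST(stmt cond) = { ; }.
Both contain ;, so the two alternatives are not disjoint — LL(1) conflict.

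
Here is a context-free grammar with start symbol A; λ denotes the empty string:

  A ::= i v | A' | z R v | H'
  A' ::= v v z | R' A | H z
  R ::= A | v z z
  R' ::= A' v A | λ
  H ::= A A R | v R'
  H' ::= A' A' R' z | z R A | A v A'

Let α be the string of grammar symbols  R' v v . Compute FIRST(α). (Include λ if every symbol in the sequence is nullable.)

{ i, v, z }

Add FIRST(R')\{λ} = { i, v, z }; R' is nullable, continue.
v is a terminal; add {v} and stop.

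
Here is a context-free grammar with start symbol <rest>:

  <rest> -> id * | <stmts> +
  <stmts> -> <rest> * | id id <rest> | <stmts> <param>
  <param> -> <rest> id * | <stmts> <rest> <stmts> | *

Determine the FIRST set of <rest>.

<rest> -> id * contributes {id}.
From <rest> -> <stmts> +: add FIRST(<stmts>) = { id }.
Union: FIRST(<rest>) = { id }.

{ id }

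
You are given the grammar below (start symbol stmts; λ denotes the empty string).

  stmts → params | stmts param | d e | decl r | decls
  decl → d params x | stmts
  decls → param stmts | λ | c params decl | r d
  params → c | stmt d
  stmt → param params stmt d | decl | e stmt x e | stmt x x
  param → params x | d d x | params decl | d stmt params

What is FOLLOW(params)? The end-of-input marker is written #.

In stmts → params: params is at the end, add FOLLOW(stmts) = { #, c, d, e, r, x }.
In decl → d params x: add FIRST(x) = { x }.
In decls → c params decl: add FIRST(decl)\{λ} = { c, d, e, r, x }.
  Since decl is nullable, also add FOLLOW(decls) = { #, c, d, e, r, x }.
In stmt → param params stmt d: add FIRST(stmt d) = { c, d, e, r, x }.
In param → params x: add FIRST(x) = { x }.
In param → params decl: add FIRST(decl)\{λ} = { c, d, e, r, x }.
  Since decl is nullable, also add FOLLOW(param) = { #, c, d, e, r, x }.
In param → d stmt params: params is at the end, add FOLLOW(param) = { #, c, d, e, r, x }.
Union: FOLLOW(params) = { #, c, d, e, r, x }.

{ #, c, d, e, r, x }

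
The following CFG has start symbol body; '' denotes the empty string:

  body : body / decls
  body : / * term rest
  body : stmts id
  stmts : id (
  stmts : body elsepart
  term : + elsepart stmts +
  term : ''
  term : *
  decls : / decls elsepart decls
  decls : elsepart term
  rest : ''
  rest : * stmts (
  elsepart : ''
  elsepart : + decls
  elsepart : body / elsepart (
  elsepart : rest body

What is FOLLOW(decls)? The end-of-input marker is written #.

In body : body / decls: decls is at the end, add FOLLOW(body) = { #, (, *, +, /, id }.
In decls : / decls elsepart decls: add FIRST(elsepart decls)\{''} = { *, +, /, id }.
  Since elsepart decls is nullable, also add FOLLOW(decls) = { #, (, *, +, /, id }.
In decls : / decls elsepart decls: decls is at the end, add FOLLOW(decls) = { #, (, *, +, /, id }.
In elsepart : + decls: decls is at the end, add FOLLOW(elsepart) = { #, (, *, +, /, id }.
Union: FOLLOW(decls) = { #, (, *, +, /, id }.

{ #, (, *, +, /, id }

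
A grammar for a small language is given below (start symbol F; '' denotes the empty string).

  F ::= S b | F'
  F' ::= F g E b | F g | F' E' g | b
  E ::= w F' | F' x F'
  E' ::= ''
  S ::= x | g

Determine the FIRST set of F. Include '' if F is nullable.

{ b, g, x }

From F ::= S b: add FIRST(S) = { g, x }.
From F ::= F': add FIRST(F') = { b, g, x }.
Union: FIRST(F) = { b, g, x }.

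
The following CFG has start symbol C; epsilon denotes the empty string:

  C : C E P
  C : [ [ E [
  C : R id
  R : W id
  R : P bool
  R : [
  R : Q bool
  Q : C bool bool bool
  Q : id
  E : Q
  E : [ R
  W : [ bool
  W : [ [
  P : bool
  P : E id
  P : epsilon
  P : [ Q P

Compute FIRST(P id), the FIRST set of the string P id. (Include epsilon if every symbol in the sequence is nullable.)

Add FIRST(P)\{epsilon} = { [, bool, id }; P is nullable, continue.
id is a terminal; add {id} and stop.

{ [, bool, id }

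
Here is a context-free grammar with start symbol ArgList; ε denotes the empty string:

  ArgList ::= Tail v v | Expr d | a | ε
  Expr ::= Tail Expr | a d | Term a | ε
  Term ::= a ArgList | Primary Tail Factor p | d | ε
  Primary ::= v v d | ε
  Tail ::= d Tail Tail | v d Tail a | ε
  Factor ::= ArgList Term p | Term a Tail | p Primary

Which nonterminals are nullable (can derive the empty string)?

Directly nullable (have an ε-production): ArgList, Expr, Term, Primary, Tail.
No other nonterminal has a production whose RHS symbols are all nullable.

{ ArgList, Expr, Primary, Tail, Term }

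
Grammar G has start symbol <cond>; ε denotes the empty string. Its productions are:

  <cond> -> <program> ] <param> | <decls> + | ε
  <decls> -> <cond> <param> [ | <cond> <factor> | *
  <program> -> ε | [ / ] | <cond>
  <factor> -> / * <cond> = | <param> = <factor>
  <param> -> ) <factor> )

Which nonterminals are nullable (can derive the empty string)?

Directly nullable (have an ε-production): <cond>, <program>.
No other nonterminal has a production whose RHS symbols are all nullable.

{ <cond>, <program> }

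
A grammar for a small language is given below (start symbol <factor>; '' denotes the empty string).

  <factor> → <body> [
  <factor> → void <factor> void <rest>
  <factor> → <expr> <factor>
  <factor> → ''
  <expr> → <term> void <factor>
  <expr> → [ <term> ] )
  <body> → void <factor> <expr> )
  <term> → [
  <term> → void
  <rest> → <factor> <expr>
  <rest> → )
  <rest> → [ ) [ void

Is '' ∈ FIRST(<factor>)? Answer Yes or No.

Yes

<factor> has an ''-production, so <factor> ⇒ ''.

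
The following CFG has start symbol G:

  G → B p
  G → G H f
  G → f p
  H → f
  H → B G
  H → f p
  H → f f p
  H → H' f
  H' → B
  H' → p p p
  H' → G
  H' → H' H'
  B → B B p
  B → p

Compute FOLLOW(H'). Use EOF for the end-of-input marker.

In H → H' f: add FIRST(f) = { f }.
In H' → H' H': add FIRST(H') = { f, p }.
In H' → H' H': H' is at the end, add FOLLOW(H') = { f, p }.
Union: FOLLOW(H') = { f, p }.

{ f, p }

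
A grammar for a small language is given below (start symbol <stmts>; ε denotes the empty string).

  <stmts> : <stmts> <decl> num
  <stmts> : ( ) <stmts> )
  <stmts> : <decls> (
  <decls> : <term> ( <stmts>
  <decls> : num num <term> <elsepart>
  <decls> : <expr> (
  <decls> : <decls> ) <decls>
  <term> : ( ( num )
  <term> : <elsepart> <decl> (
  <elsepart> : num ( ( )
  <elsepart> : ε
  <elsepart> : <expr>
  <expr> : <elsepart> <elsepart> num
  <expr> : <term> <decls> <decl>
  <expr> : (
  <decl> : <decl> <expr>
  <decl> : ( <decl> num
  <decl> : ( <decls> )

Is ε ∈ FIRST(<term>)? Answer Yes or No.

Nullable nonterminals: <elsepart>.
No production of <term> has an RHS whose symbols are all nullable, so <term> is not nullable.

No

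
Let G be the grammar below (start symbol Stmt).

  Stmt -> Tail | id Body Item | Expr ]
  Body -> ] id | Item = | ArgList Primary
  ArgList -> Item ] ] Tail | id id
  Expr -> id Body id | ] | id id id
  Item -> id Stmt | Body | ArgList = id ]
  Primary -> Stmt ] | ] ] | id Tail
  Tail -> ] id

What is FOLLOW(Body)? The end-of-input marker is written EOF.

{ EOF, =, ], id }

In Stmt -> id Body Item: add FIRST(Item) = { ], id }.
In Expr -> id Body id: add FIRST(id) = { id }.
In Item -> Body: Body is at the end, add FOLLOW(Item) = { EOF, =, ] }.
Union: FOLLOW(Body) = { EOF, =, ], id }.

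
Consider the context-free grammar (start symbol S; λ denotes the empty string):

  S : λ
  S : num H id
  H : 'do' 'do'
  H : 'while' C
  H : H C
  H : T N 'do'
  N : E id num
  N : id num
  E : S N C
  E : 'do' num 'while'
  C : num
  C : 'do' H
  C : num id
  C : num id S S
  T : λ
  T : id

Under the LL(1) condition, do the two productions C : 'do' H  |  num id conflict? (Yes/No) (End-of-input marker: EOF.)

No

FIRST('do' H) = { 'do' } and FIRST(num id) = { num }.
The FIRST sets are disjoint and neither alternative is nullable — no conflict.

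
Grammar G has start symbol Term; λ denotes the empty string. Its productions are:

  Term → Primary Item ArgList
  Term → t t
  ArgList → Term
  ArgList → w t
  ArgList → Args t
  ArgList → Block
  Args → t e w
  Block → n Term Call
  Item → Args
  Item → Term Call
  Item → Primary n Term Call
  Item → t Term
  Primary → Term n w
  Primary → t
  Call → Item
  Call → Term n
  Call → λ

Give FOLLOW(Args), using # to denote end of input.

{ #, n, t, w }

In ArgList → Args t: add FIRST(t) = { t }.
In Item → Args: Args is at the end, add FOLLOW(Item) = { #, n, t, w }.
Union: FOLLOW(Args) = { #, n, t, w }.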